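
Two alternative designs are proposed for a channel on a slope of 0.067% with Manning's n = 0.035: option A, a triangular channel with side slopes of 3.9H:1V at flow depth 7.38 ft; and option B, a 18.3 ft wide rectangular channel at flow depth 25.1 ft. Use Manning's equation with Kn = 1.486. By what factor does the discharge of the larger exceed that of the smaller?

Channel A: For a triangular section with side slope z = 3.9: A = zy² = 3.9×7.38² = 212.4 ft²; P = 2y√(1+z²) = 2×7.38×4.026 = 59.43 ft. Hydraulic radius R = A/P = 212.4/59.43 = 3.574 ft. Q_A = (1.486/0.035)·212.4·3.574^(2/3)·√0.00067 = 545.7 ft³/s.
Channel B: Flow area A = b·y = 18.3 × 25.1 = 459.3 ft². Wetted perimeter P = b + 2y = 18.3 + 2×25.1 = 68.5 ft. Hydraulic radius R = A/P = 459.3/68.5 = 6.706 ft. Q_B = (1.486/0.035)·459.3·6.706^(2/3)·√0.00067 = 1795 ft³/s.
The larger discharge is 1795 ft³/s and the smaller is 545.7 ft³/s; the ratio is 3.29.

3.29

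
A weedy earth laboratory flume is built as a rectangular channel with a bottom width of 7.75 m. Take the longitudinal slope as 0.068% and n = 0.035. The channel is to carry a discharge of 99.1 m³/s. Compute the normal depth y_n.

Manning's equation rearranged: A R^(2/3) = nQ / (1·√S) = 0.035 × 99.1 / (√0.00068) = 133.
Try y = 7.14 m: A R^(2/3) = 102.2 — short.
Try y = 8.86 m: A R^(2/3) = 133 — close enough.

y_n = 8.86 m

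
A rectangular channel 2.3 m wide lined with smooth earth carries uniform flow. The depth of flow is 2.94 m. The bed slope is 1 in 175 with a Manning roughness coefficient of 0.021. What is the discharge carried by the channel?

Q = 21.4 m³/s

Flow area A = b·y = 2.3 × 2.94 = 6.762 m². Wetted perimeter P = b + 2y = 2.3 + 2×2.94 = 8.18 m.
Hydraulic radius R = A/P = 6.762/8.18 = 0.8267 m.
Manning's equation: Q = (1/n) A R^(2/3) S^(1/2) = (1/0.021) × 6.762 × 0.8267^(2/3) × 0.005714^(1/2) = 21.4 m³/s.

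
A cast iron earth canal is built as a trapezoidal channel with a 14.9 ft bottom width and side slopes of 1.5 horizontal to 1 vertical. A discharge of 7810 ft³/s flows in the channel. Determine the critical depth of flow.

At critical depth, Q² T / (g A³) = 1, i.e. A³/T = Q²/g = 7810²/32.2 = 1894000.
Try y = 14.6 ft: A³/T = 2642000 — high.
Try y = 13.4 ft: A³/T = 1872000 — close enough.

y_c = 13.4 ft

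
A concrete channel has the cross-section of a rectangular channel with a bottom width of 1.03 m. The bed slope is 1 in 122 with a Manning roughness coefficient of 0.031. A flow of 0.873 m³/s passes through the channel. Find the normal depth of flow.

y_n = 0.663 m

Manning's equation rearranged: A R^(2/3) = nQ / (1·√S) = 0.031 × 0.873 / (√0.008197) = 0.2989.
Try y = 0.807 m: A R^(2/3) = 0.3843 — too large.
Try y = 0.497 m: A R^(2/3) = 0.2047 — too small.
Try y = 0.663 m: A R^(2/3) = 0.2991 — matches.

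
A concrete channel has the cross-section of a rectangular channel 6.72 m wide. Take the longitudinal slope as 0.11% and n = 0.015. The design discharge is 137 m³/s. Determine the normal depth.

Manning's equation rearranged: A R^(2/3) = nQ / (1·√S) = 0.015 × 137 / (√0.0011) = 61.96.
Trying y = 4.1 m: A R^(2/3) = 41.47 — too small.
Trying y = 6.69 m: A R^(2/3) = 76.89 — too large.
Trying y = 5.62 m: A R^(2/3) = 61.99 — ≈ 61.96.

y_n = 5.62 m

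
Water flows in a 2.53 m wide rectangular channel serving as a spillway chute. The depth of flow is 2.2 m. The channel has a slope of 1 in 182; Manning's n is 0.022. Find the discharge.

Flow area A = b·y = 2.53 × 2.2 = 5.566 m². Wetted perimeter P = b + 2y = 2.53 + 2×2.2 = 6.93 m.
Hydraulic radius R = A/P = 5.566/6.93 = 0.8032 m.
Manning's equation: Q = (1/n) A R^(2/3) S^(1/2) = (1/0.022) × 5.566 × 0.8032^(2/3) × 0.005495^(1/2) = 16.2 m³/s.

Q = 16.2 m³/s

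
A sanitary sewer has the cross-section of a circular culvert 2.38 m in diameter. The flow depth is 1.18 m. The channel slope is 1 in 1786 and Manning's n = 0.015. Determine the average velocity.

V = 1.11 m/s

For a circular section of diameter D = 2.38 m at depth y = 1.18 m, the central angle is θ = 2 arccos(1 − 2y/D) = 3.125 rad. Then A = (D²/8)(θ − sin θ) = 2.201 m² and P = Dθ/2 = 3.718 m.
Hydraulic radius R = A/P = 2.201/3.718 = 0.5918 m.
From Manning's equation, V = (1/n) R^(2/3) S^(1/2) = (1/0.015) × 0.5918^(2/3) × 0.0005599^(1/2) = 1.11 m/s.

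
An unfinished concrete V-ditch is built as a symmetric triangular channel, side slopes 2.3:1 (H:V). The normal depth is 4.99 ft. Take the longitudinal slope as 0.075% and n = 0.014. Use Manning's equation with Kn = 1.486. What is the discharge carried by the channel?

For a triangular section with side slope z = 2.3: A = zy² = 2.3×4.99² = 57.27 ft²; P = 2y√(1+z²) = 2×4.99×2.508 = 25.03 ft.
Hydraulic radius R = A/P = 57.27/25.03 = 2.288 ft.
Manning's equation: Q = (1.486/n) A R^(2/3) S^(1/2) = (1.486/0.014) × 57.27 × 2.288^(2/3) × 0.00075^(1/2) = 289 ft³/s.

Q = 289 ft³/s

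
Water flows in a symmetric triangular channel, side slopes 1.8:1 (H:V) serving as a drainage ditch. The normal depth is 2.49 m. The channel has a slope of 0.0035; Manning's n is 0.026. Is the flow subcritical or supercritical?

For a triangular section with side slope z = 1.8: A = zy² = 1.8×2.49² = 11.16 m²; P = 2y√(1+z²) = 2×2.49×2.059 = 10.25 m.
Hydraulic radius R = A/P = 11.16/10.25 = 1.088 m.
V = (1/n) R^(2/3) √S = (1/0.026) × 1.088^(2/3) × √0.0035 = 2.408 m/s. Hydraulic depth D_h = A/T = 11.16/8.964 = 1.245 m.
Froude number Fr = V/√(g·D_h) = 2.408/√(9.81×1.245) = 0.689, which is less than 1, so the flow is subcritical.

subcritical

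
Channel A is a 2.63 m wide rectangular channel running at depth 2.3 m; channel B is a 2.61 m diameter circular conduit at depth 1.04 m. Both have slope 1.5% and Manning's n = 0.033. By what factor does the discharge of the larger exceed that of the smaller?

3.99

Channel A: Flow area A = b·y = 2.63 × 2.3 = 6.049 m². Wetted perimeter P = b + 2y = 2.63 + 2×2.3 = 7.23 m. Hydraulic radius R = A/P = 6.049/7.23 = 0.8367 m. Q_A = (1/0.033)·6.049·0.8367^(2/3)·√0.015 = 19.93 m³/s.
Channel B: For a circular section of diameter D = 2.61 m at depth y = 1.04 m, the central angle is θ = 2 arccos(1 − 2y/D) = 2.733 rad. Then A = (D²/8)(θ − sin θ) = 1.988 m² and P = Dθ/2 = 3.566 m. Hydraulic radius R = A/P = 1.988/3.566 = 0.5575 m. Q_B = (1/0.033)·1.988·0.5575^(2/3)·√0.015 = 4.999 m³/s.
The larger discharge is 19.93 m³/s and the smaller is 4.999 m³/s; the ratio is 3.99.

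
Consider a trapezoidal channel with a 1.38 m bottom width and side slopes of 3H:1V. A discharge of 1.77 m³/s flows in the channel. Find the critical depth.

y_c = 0.41 m

At critical depth, Q² T / (g A³) = 1, i.e. A³/T = Q²/g = 1.77²/9.81 = 0.3194.
At y = 0.467 m: A³/T = 0.5238 — over.
At y = 0.358 m: A³/T = 0.1922 — short.
At y = 0.41 m: A³/T = 0.3191 — ≈ 0.3194.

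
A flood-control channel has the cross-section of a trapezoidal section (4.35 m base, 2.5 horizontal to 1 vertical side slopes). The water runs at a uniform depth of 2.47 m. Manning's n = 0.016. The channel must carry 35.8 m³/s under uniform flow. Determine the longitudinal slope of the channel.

With bottom width b = 4.35 m and side slope z = 2.5: A = (b + zy)y = (4.35 + 2.5×2.47)×2.47 = 26 m²; P = b + 2y√(1+z²) = 4.35 + 2×2.47×2.693 = 17.65 m.
Hydraulic radius R = A/P = 26/17.65 = 1.473 m.
From Manning's equation, S = [nQ / (1 A R^(2/3))]² = [0.016 × 35.8 / (1 × 26 × 1.473^(2/3))]² = 0.00029.

S = 0.00029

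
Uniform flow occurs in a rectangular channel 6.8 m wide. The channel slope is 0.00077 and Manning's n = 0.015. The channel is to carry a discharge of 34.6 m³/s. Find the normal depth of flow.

y_n = 2.25 m

Manning's equation rearranged: A R^(2/3) = nQ / (1·√S) = 0.015 × 34.6 / (√0.00077) = 18.7.
Trying y = 2.49 m: A R^(2/3) = 21.57 — high.
Trying y = 1.79 m: A R^(2/3) = 13.54 — low.
Trying y = 2.25 m: A R^(2/3) = 18.73 — matches.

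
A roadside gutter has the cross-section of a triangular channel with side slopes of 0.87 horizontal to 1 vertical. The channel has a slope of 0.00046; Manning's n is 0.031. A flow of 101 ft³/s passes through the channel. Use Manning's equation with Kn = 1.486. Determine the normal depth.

Manning's equation rearranged: A R^(2/3) = nQ / (1.486·√S) = 0.031 × 101 / (1.486 × √0.00046) = 98.24.
At y = 6.24 ft: A R^(2/3) = 54.63 — too small.
At y = 8.83 ft: A R^(2/3) = 137.9 — too large.
At y = 7.78 ft: A R^(2/3) = 98.37 — ≈ 98.24.

y_n = 7.78 ft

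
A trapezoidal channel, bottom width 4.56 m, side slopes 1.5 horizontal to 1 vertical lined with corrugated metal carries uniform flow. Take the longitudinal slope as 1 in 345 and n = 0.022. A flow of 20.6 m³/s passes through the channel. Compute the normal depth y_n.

y_n = 1.34 m

Manning's equation rearranged: A R^(2/3) = nQ / (1·√S) = 0.022 × 20.6 / (√0.002899) = 8.418.
Trying y = 1.62 m: A R^(2/3) = 11.98 — too large.
Trying y = 1.2 m: A R^(2/3) = 6.896 — too small.
Trying y = 1.34 m: A R^(2/3) = 8.433 — close enough.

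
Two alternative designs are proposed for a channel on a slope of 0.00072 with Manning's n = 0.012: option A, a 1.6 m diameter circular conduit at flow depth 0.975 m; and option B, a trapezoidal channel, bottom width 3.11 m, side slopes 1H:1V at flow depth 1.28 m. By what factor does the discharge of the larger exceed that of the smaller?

Channel A: For a circular section of diameter D = 1.6 m at depth y = 0.975 m, the central angle is θ = 2 arccos(1 − 2y/D) = 3.583 rad. Then A = (D²/8)(θ − sin θ) = 1.283 m² and P = Dθ/2 = 2.866 m. Hydraulic radius R = A/P = 1.283/2.866 = 0.4477 m. Q_A = (1/0.012)·1.283·0.4477^(2/3)·√0.00072 = 1.679 m³/s.
Channel B: With bottom width b = 3.11 m and side slope z = 1: A = (b + zy)y = (3.11 + 1×1.28)×1.28 = 5.619 m²; P = b + 2y√(1+z²) = 3.11 + 2×1.28×1.414 = 6.73 m. Hydraulic radius R = A/P = 5.619/6.73 = 0.8349 m. Q_B = (1/0.012)·5.619·0.8349^(2/3)·√0.00072 = 11.14 m³/s.
The larger discharge is 11.14 m³/s and the smaller is 1.679 m³/s; the ratio is 6.64.

6.64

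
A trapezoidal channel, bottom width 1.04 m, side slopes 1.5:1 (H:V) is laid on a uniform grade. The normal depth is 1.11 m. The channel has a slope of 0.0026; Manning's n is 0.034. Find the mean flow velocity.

With bottom width b = 1.04 m and side slope z = 1.5: A = (b + zy)y = (1.04 + 1.5×1.11)×1.11 = 3.003 m²; P = b + 2y√(1+z²) = 1.04 + 2×1.11×1.803 = 5.042 m.
Hydraulic radius R = A/P = 3.003/5.042 = 0.5955 m.
From Manning's equation, V = (1/n) R^(2/3) S^(1/2) = (1/0.034) × 0.5955^(2/3) × 0.0026^(1/2) = 1.06 m/s.

V = 1.06 m/s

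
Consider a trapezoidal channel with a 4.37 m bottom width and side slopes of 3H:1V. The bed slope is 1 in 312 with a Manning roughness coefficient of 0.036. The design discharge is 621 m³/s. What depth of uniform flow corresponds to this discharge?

y_n = 6.82 m

Manning's equation rearranged: A R^(2/3) = nQ / (1·√S) = 0.036 × 621 / (√0.003205) = 394.9.
At y = 8.71 m: A R^(2/3) = 720.7 — over.
At y = 5.34 m: A R^(2/3) = 219.1 — short.
At y = 6.82 m: A R^(2/3) = 395.2 — ≈ 394.9.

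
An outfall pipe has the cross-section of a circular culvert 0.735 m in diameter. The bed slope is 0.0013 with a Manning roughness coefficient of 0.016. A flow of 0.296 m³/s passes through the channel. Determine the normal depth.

Manning's equation rearranged: A R^(2/3) = nQ / (1·√S) = 0.016 × 0.296 / (√0.0013) = 0.1314.
Try y = 0.506 m: A R^(2/3) = 0.1123 — too small.
Try y = 0.684 m: A R^(2/3) = 0.1475 — too large.
Try y = 0.576 m: A R^(2/3) = 0.1313 — close enough.

y_n = 0.576 m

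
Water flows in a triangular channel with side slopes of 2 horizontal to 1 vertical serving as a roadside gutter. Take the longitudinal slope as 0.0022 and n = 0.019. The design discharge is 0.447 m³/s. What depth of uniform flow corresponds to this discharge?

y_n = 0.497 m

Manning's equation rearranged: A R^(2/3) = nQ / (1·√S) = 0.019 × 0.447 / (√0.0022) = 0.1811.
Try y = 0.386 m: A R^(2/3) = 0.09239 — too small.
Try y = 0.572 m: A R^(2/3) = 0.2637 — too large.
Try y = 0.497 m: A R^(2/3) = 0.1813 — ≈ 0.1811.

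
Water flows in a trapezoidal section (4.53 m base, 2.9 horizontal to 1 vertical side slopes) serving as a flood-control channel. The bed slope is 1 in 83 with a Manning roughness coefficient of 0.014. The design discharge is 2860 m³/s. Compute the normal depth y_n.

Manning's equation rearranged: A R^(2/3) = nQ / (1·√S) = 0.014 × 2860 / (√0.01205) = 364.8.
Try y = 7.6 m: A R^(2/3) = 504.4 — over.
Try y = 6.65 m: A R^(2/3) = 364.6 — ≈ 364.8.

y_n = 6.65 m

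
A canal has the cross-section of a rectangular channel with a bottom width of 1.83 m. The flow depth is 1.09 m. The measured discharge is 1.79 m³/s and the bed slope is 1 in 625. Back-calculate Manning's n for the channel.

n = 0.028

Flow area A = b·y = 1.83 × 1.09 = 1.995 m². Wetted perimeter P = b + 2y = 1.83 + 2×1.09 = 4.01 m.
Hydraulic radius R = A/P = 1.995/4.01 = 0.4974 m.
Rearranging Manning's equation: n = (1/Q) A R^(2/3) S^(1/2) = (1/1.79) × 1.995 × 0.4974^(2/3) × √0.0016 = 0.028.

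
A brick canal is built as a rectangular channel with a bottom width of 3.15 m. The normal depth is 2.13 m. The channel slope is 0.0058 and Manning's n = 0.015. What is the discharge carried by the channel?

Q = 31.9 m³/s

Flow area A = b·y = 3.15 × 2.13 = 6.709 m². Wetted perimeter P = b + 2y = 3.15 + 2×2.13 = 7.41 m.
Hydraulic radius R = A/P = 6.709/7.41 = 0.9055 m.
Manning's equation: Q = (1/n) A R^(2/3) S^(1/2) = (1/0.015) × 6.709 × 0.9055^(2/3) × 0.0058^(1/2) = 31.9 m³/s.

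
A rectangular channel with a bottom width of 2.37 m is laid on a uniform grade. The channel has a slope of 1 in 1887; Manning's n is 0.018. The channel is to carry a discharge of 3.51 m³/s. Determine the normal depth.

y_n = 1.52 m

Manning's equation rearranged: A R^(2/3) = nQ / (1·√S) = 0.018 × 3.51 / (√0.0005299) = 2.745.
At y = 1.21 m: A R^(2/3) = 2.037 — too small.
At y = 1.52 m: A R^(2/3) = 2.747 — close enough.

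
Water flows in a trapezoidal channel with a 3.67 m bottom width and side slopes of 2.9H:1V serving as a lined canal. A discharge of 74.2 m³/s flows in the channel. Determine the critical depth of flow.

At critical depth, Q² T / (g A³) = 1, i.e. A³/T = Q²/g = 74.2²/9.81 = 561.2.
Try y = 1.46 m: A³/T = 126.6 — too small.
Try y = 2.46 m: A³/T = 1047 — too large.
Try y = 2.12 m: A³/T = 564.8 — ≈ 561.2.

y_c = 2.12 m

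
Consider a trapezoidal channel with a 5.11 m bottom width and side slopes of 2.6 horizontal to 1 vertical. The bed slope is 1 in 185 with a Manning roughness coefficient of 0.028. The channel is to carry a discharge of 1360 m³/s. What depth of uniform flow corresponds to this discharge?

y_n = 7.88 m

Manning's equation rearranged: A R^(2/3) = nQ / (1·√S) = 0.028 × 1360 / (√0.005405) = 517.9.
Try y = 6.23 m: A R^(2/3) = 296.2 — too small.
Try y = 9.85 m: A R^(2/3) = 890 — too large.
Try y = 7.88 m: A R^(2/3) = 518 — matches.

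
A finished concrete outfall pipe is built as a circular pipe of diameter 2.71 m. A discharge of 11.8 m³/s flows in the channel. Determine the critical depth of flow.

At critical depth, Q² T / (g A³) = 1, i.e. A³/T = Q²/g = 11.8²/9.81 = 14.19.
Trying y = 1.87 m: A³/T = 30.52 — too large.
Trying y = 1.17 m: A³/T = 5.049 — too small.
Trying y = 1.53 m: A³/T = 14.08 — ≈ 14.19.

y_c = 1.53 m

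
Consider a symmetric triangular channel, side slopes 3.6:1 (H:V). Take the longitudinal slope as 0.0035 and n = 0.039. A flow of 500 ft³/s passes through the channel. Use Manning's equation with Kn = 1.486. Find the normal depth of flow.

y_n = 5.63 ft

Manning's equation rearranged: A R^(2/3) = nQ / (1.486·√S) = 0.039 × 500 / (1.486 × √0.0035) = 221.8.
Try y = 4.2 ft: A R^(2/3) = 101.6 — low.
Try y = 6.3 ft: A R^(2/3) = 299.5 — high.
Try y = 5.63 ft: A R^(2/3) = 221.9 — close enough.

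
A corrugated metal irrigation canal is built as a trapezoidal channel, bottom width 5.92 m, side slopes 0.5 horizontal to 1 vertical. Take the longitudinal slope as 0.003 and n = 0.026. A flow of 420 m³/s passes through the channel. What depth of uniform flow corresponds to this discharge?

y_n = 8.53 m

Manning's equation rearranged: A R^(2/3) = nQ / (1·√S) = 0.026 × 420 / (√0.003) = 199.4.
At y = 7.6 m: A R^(2/3) = 161.2 — short.
At y = 9.53 m: A R^(2/3) = 245.3 — over.
At y = 8.53 m: A R^(2/3) = 199.4 — close enough.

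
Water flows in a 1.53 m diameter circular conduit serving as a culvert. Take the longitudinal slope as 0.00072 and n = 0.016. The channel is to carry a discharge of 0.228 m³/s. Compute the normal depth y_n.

y_n = 0.387 m

Manning's equation rearranged: A R^(2/3) = nQ / (1·√S) = 0.016 × 0.228 / (√0.00072) = 0.136.
At y = 0.348 m: A R^(2/3) = 0.1099 — low.
At y = 0.387 m: A R^(2/3) = 0.1358 — close enough.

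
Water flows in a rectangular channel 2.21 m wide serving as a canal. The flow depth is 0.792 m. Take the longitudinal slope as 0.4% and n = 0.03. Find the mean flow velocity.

Flow area A = b·y = 2.21 × 0.792 = 1.75 m². Wetted perimeter P = b + 2y = 2.21 + 2×0.792 = 3.794 m.
Hydraulic radius R = A/P = 1.75/3.794 = 0.4613 m.
From Manning's equation, V = (1/n) R^(2/3) S^(1/2) = (1/0.03) × 0.4613^(2/3) × 0.004^(1/2) = 1.26 m/s.

V = 1.26 m/s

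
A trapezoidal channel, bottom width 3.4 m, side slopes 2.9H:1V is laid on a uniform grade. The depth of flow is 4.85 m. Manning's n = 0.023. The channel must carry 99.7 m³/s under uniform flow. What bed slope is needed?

S = 0.00021

With bottom width b = 3.4 m and side slope z = 2.9: A = (b + zy)y = (3.4 + 2.9×4.85)×4.85 = 84.71 m²; P = b + 2y√(1+z²) = 3.4 + 2×4.85×3.068 = 33.16 m.
Hydraulic radius R = A/P = 84.71/33.16 = 2.555 m.
From Manning's equation, S = [nQ / (1 A R^(2/3))]² = [0.023 × 99.7 / (1 × 84.71 × 2.555^(2/3))]² = 0.00021.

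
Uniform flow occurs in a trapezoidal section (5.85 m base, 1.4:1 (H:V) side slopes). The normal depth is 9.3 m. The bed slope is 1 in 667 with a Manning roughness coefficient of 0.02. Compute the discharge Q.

Q = 945 m³/s

With bottom width b = 5.85 m and side slope z = 1.4: A = (b + zy)y = (5.85 + 1.4×9.3)×9.3 = 175.5 m²; P = b + 2y√(1+z²) = 5.85 + 2×9.3×1.72 = 37.85 m.
Hydraulic radius R = A/P = 175.5/37.85 = 4.636 m.
Manning's equation: Q = (1/n) A R^(2/3) S^(1/2) = (1/0.02) × 175.5 × 4.636^(2/3) × 0.001499^(1/2) = 945 m³/s.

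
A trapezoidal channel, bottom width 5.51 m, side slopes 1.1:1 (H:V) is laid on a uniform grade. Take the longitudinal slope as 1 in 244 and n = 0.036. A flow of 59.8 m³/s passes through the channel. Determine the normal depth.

y_n = 2.75 m

Manning's equation rearranged: A R^(2/3) = nQ / (1·√S) = 0.036 × 59.8 / (√0.004098) = 33.63.
At y = 2.13 m: A R^(2/3) = 21.06 — too small.
At y = 2.75 m: A R^(2/3) = 33.63 — close enough.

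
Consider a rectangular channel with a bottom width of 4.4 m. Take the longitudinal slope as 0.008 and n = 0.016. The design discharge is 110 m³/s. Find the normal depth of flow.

y_n = 3.63 m

Manning's equation rearranged: A R^(2/3) = nQ / (1·√S) = 0.016 × 110 / (√0.008) = 19.68.
Try y = 2.77 m: A R^(2/3) = 13.96 — low.
Try y = 3.63 m: A R^(2/3) = 19.7 — ≈ 19.68.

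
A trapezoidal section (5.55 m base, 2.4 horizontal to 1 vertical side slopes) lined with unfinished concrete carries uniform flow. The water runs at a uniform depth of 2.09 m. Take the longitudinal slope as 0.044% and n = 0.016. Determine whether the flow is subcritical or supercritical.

subcritical

With bottom width b = 5.55 m and side slope z = 2.4: A = (b + zy)y = (5.55 + 2.4×2.09)×2.09 = 22.08 m²; P = b + 2y√(1+z²) = 5.55 + 2×2.09×2.6 = 16.42 m.
Hydraulic radius R = A/P = 22.08/16.42 = 1.345 m.
V = (1/n) R^(2/3) √S = (1/0.016) × 1.345^(2/3) × √0.00044 = 1.597 m/s. Hydraulic depth D_h = A/T = 22.08/15.58 = 1.417 m.
Froude number Fr = V/√(g·D_h) = 1.597/√(9.81×1.417) = 0.428, which is less than 1, so the flow is subcritical.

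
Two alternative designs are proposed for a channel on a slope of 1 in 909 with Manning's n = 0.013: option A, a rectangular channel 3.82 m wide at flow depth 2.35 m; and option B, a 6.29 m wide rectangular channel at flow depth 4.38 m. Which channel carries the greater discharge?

channel B

Channel A: Flow area A = b·y = 3.82 × 2.35 = 8.977 m². Wetted perimeter P = b + 2y = 3.82 + 2×2.35 = 8.52 m. Hydraulic radius R = A/P = 8.977/8.52 = 1.054 m. Q_A = (1/0.013)·8.977·1.054^(2/3)·√0.0011 = 23.72 m³/s.
Channel B: Flow area A = b·y = 6.29 × 4.38 = 27.55 m². Wetted perimeter P = b + 2y = 6.29 + 2×4.38 = 15.05 m. Hydraulic radius R = A/P = 27.55/15.05 = 1.831 m. Q_B = (1/0.013)·27.55·1.831^(2/3)·√0.0011 = 105.2 m³/s.
Q_A = 23.72 m³/s vs Q_B = 105.2 m³/s, so channel B carries more.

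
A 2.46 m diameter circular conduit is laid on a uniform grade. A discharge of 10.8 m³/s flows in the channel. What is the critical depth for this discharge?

At critical depth, Q² T / (g A³) = 1, i.e. A³/T = Q²/g = 10.8²/9.81 = 11.89.
At y = 1.04 m: A³/T = 2.871 — short.
At y = 1.78 m: A³/T = 22.7 — over.
At y = 1.51 m: A³/T = 11.95 — matches.

y_c = 1.51 m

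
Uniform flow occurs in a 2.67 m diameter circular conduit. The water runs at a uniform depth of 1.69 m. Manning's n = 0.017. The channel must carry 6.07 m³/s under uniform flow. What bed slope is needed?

For a circular section of diameter D = 2.67 m at depth y = 1.69 m, the central angle is θ = 2 arccos(1 − 2y/D) = 3.68 rad. Then A = (D²/8)(θ − sin θ) = 3.736 m² and P = Dθ/2 = 4.913 m.
Hydraulic radius R = A/P = 3.736/4.913 = 0.7605 m.
From Manning's equation, S = [nQ / (1 A R^(2/3))]² = [0.017 × 6.07 / (1 × 3.736 × 0.7605^(2/3))]² = 0.0011.

S = 0.0011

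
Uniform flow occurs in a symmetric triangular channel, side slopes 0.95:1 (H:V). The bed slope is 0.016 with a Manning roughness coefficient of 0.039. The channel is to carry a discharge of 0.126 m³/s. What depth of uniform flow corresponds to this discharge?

Manning's equation rearranged: A R^(2/3) = nQ / (1·√S) = 0.039 × 0.126 / (√0.016) = 0.03885.
Trying y = 0.441 m: A R^(2/3) = 0.05259 — high.
Trying y = 0.301 m: A R^(2/3) = 0.01899 — low.
Trying y = 0.394 m: A R^(2/3) = 0.03894 — matches.

y_n = 0.394 m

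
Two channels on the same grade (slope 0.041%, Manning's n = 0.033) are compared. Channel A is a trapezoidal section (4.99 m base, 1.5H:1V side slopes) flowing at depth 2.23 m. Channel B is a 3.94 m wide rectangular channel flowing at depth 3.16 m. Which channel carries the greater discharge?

Channel A: With bottom width b = 4.99 m and side slope z = 1.5: A = (b + zy)y = (4.99 + 1.5×2.23)×2.23 = 18.59 m²; P = b + 2y√(1+z²) = 4.99 + 2×2.23×1.803 = 13.03 m. Hydraulic radius R = A/P = 18.59/13.03 = 1.426 m. Q_A = (1/0.033)·18.59·1.426^(2/3)·√0.00041 = 14.45 m³/s.
Channel B: Flow area A = b·y = 3.94 × 3.16 = 12.45 m². Wetted perimeter P = b + 2y = 3.94 + 2×3.16 = 10.26 m. Hydraulic radius R = A/P = 12.45/10.26 = 1.213 m. Q_B = (1/0.033)·12.45·1.213^(2/3)·√0.00041 = 8.691 m³/s.
Q_A = 14.45 m³/s vs Q_B = 8.691 m³/s, so channel A carries more.

channel A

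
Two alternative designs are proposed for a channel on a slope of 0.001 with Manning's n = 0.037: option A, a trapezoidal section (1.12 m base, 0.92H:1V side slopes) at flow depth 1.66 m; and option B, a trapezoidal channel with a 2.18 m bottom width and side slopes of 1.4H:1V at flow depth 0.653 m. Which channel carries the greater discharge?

Channel A: With bottom width b = 1.12 m and side slope z = 0.92: A = (b + zy)y = (1.12 + 0.92×1.66)×1.66 = 4.394 m²; P = b + 2y√(1+z²) = 1.12 + 2×1.66×1.359 = 5.631 m. Hydraulic radius R = A/P = 4.394/5.631 = 0.7803 m. Q_A = (1/0.037)·4.394·0.7803^(2/3)·√0.001 = 3.183 m³/s.
Channel B: With bottom width b = 2.18 m and side slope z = 1.4: A = (b + zy)y = (2.18 + 1.4×0.653)×0.653 = 2.021 m²; P = b + 2y√(1+z²) = 2.18 + 2×0.653×1.72 = 4.427 m. Hydraulic radius R = A/P = 2.021/4.427 = 0.4564 m. Q_B = (1/0.037)·2.021·0.4564^(2/3)·√0.001 = 1.024 m³/s.
Q_A = 3.183 m³/s vs Q_B = 1.024 m³/s, so channel A carries more.

channel A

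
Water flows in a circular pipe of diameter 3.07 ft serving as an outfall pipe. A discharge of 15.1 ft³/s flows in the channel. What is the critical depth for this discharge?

y_c = 1.23 ft

At critical depth, Q² T / (g A³) = 1, i.e. A³/T = Q²/g = 15.1²/32.2 = 7.081.
At y = 1.05 ft: A³/T = 3.845 — short.
At y = 1.44 ft: A³/T = 12.94 — over.
At y = 1.23 ft: A³/T = 7.072 — ≈ 7.081.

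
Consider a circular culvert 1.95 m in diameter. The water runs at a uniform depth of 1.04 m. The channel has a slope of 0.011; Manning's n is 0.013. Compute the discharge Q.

Q = 8.31 m³/s

For a circular section of diameter D = 1.95 m at depth y = 1.04 m, the central angle is θ = 2 arccos(1 − 2y/D) = 3.275 rad. Then A = (D²/8)(θ − sin θ) = 1.62 m² and P = Dθ/2 = 3.193 m.
Hydraulic radius R = A/P = 1.62/3.193 = 0.5073 m.
Manning's equation: Q = (1/n) A R^(2/3) S^(1/2) = (1/0.013) × 1.62 × 0.5073^(2/3) × 0.011^(1/2) = 8.31 m³/s.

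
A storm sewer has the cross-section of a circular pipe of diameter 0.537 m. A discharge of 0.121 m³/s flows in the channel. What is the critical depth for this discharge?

y_c = 0.23 m

At critical depth, Q² T / (g A³) = 1, i.e. A³/T = Q²/g = 0.121²/9.81 = 0.001492.
Try y = 0.197 m: A³/T = 0.000825 — too small.
Try y = 0.251 m: A³/T = 0.00209 — too large.
Try y = 0.23 m: A³/T = 0.001496 — ≈ 0.001492.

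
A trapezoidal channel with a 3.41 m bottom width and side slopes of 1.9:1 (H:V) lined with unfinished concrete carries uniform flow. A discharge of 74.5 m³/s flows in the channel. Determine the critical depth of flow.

At critical depth, Q² T / (g A³) = 1, i.e. A³/T = Q²/g = 74.5²/9.81 = 565.8.
Try y = 2.94 m: A³/T = 1269 — high.
Try y = 1.87 m: A³/T = 209.9 — low.
Try y = 2.41 m: A³/T = 567.9 — ≈ 565.8.

y_c = 2.41 m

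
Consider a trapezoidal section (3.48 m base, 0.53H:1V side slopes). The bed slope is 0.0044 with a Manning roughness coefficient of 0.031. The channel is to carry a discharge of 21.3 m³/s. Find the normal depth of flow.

y_n = 2.01 m

Manning's equation rearranged: A R^(2/3) = nQ / (1·√S) = 0.031 × 21.3 / (√0.0044) = 9.954.
Try y = 1.57 m: A R^(2/3) = 6.6 — low.
Try y = 2.41 m: A R^(2/3) = 13.54 — high.
Try y = 2.01 m: A R^(2/3) = 9.957 — close enough.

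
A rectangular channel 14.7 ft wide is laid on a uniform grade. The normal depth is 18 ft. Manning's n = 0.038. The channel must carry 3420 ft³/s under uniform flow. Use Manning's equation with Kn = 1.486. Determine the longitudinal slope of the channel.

Flow area A = b·y = 14.7 × 18 = 264.6 ft². Wetted perimeter P = b + 2y = 14.7 + 2×18 = 50.7 ft.
Hydraulic radius R = A/P = 264.6/50.7 = 5.219 ft.
From Manning's equation, S = [nQ / (1.486 A R^(2/3))]² = [0.038 × 3420 / (1.486 × 264.6 × 5.219^(2/3))]² = 0.0121.

S = 0.0121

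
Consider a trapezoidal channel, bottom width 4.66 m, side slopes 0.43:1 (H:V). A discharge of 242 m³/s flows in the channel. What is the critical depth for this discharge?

y_c = 5.46 m

At critical depth, Q² T / (g A³) = 1, i.e. A³/T = Q²/g = 242²/9.81 = 5970.
At y = 6.65 m: A³/T = 12050 — too large.
At y = 3.71 m: A³/T = 1592 — too small.
At y = 5.46 m: A³/T = 5988 — close enough.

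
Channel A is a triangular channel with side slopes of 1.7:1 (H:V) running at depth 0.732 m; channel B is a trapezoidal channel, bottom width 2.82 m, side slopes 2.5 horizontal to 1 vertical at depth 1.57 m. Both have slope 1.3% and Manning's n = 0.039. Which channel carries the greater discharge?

Channel A: For a triangular section with side slope z = 1.7: A = zy² = 1.7×0.732² = 0.9109 m²; P = 2y√(1+z²) = 2×0.732×1.972 = 2.887 m. Hydraulic radius R = A/P = 0.9109/2.887 = 0.3155 m. Q_A = (1/0.039)·0.9109·0.3155^(2/3)·√0.013 = 1.234 m³/s.
Channel B: With bottom width b = 2.82 m and side slope z = 2.5: A = (b + zy)y = (2.82 + 2.5×1.57)×1.57 = 10.59 m²; P = b + 2y√(1+z²) = 2.82 + 2×1.57×2.693 = 11.27 m. Hydraulic radius R = A/P = 10.59/11.27 = 0.9392 m. Q_B = (1/0.039)·10.59·0.9392^(2/3)·√0.013 = 29.69 m³/s.
Q_A = 1.234 m³/s vs Q_B = 29.69 m³/s, so channel B carries more.

channel B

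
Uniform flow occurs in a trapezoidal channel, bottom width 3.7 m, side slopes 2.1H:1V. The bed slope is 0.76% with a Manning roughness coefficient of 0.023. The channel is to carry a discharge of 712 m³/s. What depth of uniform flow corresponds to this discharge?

Manning's equation rearranged: A R^(2/3) = nQ / (1·√S) = 0.023 × 712 / (√0.0076) = 187.8.
Try y = 6.89 m: A R^(2/3) = 288.7 — over.
Try y = 5.75 m: A R^(2/3) = 187.8 — matches.

y_n = 5.75 m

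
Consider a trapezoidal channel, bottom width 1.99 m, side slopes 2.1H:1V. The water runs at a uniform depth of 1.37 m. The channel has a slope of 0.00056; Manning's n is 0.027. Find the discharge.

Q = 5.02 m³/s

With bottom width b = 1.99 m and side slope z = 2.1: A = (b + zy)y = (1.99 + 2.1×1.37)×1.37 = 6.668 m²; P = b + 2y√(1+z²) = 1.99 + 2×1.37×2.326 = 8.363 m.
Hydraulic radius R = A/P = 6.668/8.363 = 0.7973 m.
Manning's equation: Q = (1/n) A R^(2/3) S^(1/2) = (1/0.027) × 6.668 × 0.7973^(2/3) × 0.00056^(1/2) = 5.02 m³/s.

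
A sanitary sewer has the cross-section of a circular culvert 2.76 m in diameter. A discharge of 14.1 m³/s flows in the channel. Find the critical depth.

y_c = 1.67 m

At critical depth, Q² T / (g A³) = 1, i.e. A³/T = Q²/g = 14.1²/9.81 = 20.27.
Try y = 1.87 m: A³/T = 31.14 — too large.
Try y = 1.42 m: A³/T = 10.82 — too small.
Try y = 1.67 m: A³/T = 20.11 — matches.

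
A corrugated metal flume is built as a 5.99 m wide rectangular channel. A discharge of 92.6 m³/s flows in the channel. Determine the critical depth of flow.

y_c = 2.9 m

For a rectangular channel, critical depth y_c = (q²/g)^(1/3) where q = Q/b = 92.6/5.99 = 15.46 m²/s.
So y_c = (15.46²/9.81)^(1/3) = 2.9 m.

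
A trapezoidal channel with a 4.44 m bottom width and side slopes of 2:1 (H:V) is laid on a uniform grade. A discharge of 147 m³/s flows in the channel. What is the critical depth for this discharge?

At critical depth, Q² T / (g A³) = 1, i.e. A³/T = Q²/g = 147²/9.81 = 2203.
Try y = 2.78 m: A³/T = 1381 — short.
Try y = 3.7 m: A³/T = 4370 — over.
Try y = 3.13 m: A³/T = 2215 — close enough.

y_c = 3.13 m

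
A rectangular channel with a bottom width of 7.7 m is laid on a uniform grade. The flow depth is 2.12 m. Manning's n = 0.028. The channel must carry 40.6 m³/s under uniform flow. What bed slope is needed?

S = 0.0032

Flow area A = b·y = 7.7 × 2.12 = 16.32 m². Wetted perimeter P = b + 2y = 7.7 + 2×2.12 = 11.94 m.
Hydraulic radius R = A/P = 16.32/11.94 = 1.367 m.
From Manning's equation, S = [nQ / (1 A R^(2/3))]² = [0.028 × 40.6 / (1 × 16.32 × 1.367^(2/3))]² = 0.0032.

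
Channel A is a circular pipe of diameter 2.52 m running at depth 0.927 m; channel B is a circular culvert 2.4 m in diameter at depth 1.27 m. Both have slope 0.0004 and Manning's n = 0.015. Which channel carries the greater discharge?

channel B

Channel A: For a circular section of diameter D = 2.52 m at depth y = 0.927 m, the central angle is θ = 2 arccos(1 − 2y/D) = 2.607 rad. Then A = (D²/8)(θ − sin θ) = 1.665 m² and P = Dθ/2 = 3.284 m. Hydraulic radius R = A/P = 1.665/3.284 = 0.5068 m. Q_A = (1/0.015)·1.665·0.5068^(2/3)·√0.0004 = 1.411 m³/s.
Channel B: For a circular section of diameter D = 2.4 m at depth y = 1.27 m, the central angle is θ = 2 arccos(1 − 2y/D) = 3.258 rad. Then A = (D²/8)(θ − sin θ) = 2.43 m² and P = Dθ/2 = 3.91 m. Hydraulic radius R = A/P = 2.43/3.91 = 0.6214 m. Q_B = (1/0.015)·2.43·0.6214^(2/3)·√0.0004 = 2.359 m³/s.
Q_A = 1.411 m³/s vs Q_B = 2.359 m³/s, so channel B carries more.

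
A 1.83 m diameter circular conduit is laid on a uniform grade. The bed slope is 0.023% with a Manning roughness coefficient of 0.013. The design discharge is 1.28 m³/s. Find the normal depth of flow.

y_n = 1.13 m

Manning's equation rearranged: A R^(2/3) = nQ / (1·√S) = 0.013 × 1.28 / (√0.00023) = 1.097.
Try y = 1.29 m: A R^(2/3) = 1.319 — high.
Try y = 0.814 m: A R^(2/3) = 0.6373 — low.
Try y = 1.13 m: A R^(2/3) = 1.096 — close enough.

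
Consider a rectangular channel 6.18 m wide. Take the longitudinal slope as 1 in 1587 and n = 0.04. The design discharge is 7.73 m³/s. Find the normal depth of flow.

Manning's equation rearranged: A R^(2/3) = nQ / (1·√S) = 0.04 × 7.73 / (√0.0006301) = 12.32.
At y = 1.46 m: A R^(2/3) = 8.972 — short.
At y = 2.3 m: A R^(2/3) = 17.09 — over.
At y = 1.82 m: A R^(2/3) = 12.31 — ≈ 12.32.

y_n = 1.82 m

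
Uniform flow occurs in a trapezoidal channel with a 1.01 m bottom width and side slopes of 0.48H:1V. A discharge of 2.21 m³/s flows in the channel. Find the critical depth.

At critical depth, Q² T / (g A³) = 1, i.e. A³/T = Q²/g = 2.21²/9.81 = 0.4979.
Trying y = 0.809 m: A³/T = 0.8103 — too large.
Trying y = 0.509 m: A³/T = 0.1737 — too small.
Trying y = 0.7 m: A³/T = 0.4973 — close enough.

y_c = 0.7 m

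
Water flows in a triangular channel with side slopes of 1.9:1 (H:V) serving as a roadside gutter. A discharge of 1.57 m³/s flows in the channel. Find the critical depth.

y_c = 0.674 m

At critical depth, Q² T / (g A³) = 1, i.e. A³/T = Q²/g = 1.57²/9.81 = 0.2513.
Try y = 0.748 m: A³/T = 0.4227 — too large.
Try y = 0.558 m: A³/T = 0.09764 — too small.
Try y = 0.674 m: A³/T = 0.2511 — matches.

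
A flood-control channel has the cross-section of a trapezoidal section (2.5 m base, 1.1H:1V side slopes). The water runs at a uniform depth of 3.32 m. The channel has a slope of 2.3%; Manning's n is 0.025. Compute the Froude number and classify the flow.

supercritical

With bottom width b = 2.5 m and side slope z = 1.1: A = (b + zy)y = (2.5 + 1.1×3.32)×3.32 = 20.42 m²; P = b + 2y√(1+z²) = 2.5 + 2×3.32×1.487 = 12.37 m.
Hydraulic radius R = A/P = 20.42/12.37 = 1.651 m.
V = (1/n) R^(2/3) √S = (1/0.025) × 1.651^(2/3) × √0.023 = 8.474 m/s. Hydraulic depth D_h = A/T = 20.42/9.804 = 2.083 m.
Froude number Fr = V/√(g·D_h) = 8.474/√(9.81×2.083) = 1.87, which is greater than 1, so the flow is supercritical.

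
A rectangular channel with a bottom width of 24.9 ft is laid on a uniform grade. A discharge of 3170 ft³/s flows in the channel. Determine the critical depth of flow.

For a rectangular channel, critical depth y_c = (q²/g)^(1/3) where q = Q/b = 3170/24.9 = 127.3 ft²/s.
So y_c = (127.3²/32.2)^(1/3) = 7.95 ft.

y_c = 7.95 ft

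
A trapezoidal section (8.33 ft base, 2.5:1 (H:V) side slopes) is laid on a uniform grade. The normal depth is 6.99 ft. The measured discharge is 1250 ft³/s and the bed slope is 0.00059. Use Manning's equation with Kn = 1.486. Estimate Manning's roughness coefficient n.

n = 0.013

With bottom width b = 8.33 ft and side slope z = 2.5: A = (b + zy)y = (8.33 + 2.5×6.99)×6.99 = 180.4 ft²; P = b + 2y√(1+z²) = 8.33 + 2×6.99×2.693 = 45.97 ft.
Hydraulic radius R = A/P = 180.4/45.97 = 3.924 ft.
Rearranging Manning's equation: n = (1.486/Q) A R^(2/3) S^(1/2) = (1.486/1250) × 180.4 × 3.924^(2/3) × √0.00059 = 0.013.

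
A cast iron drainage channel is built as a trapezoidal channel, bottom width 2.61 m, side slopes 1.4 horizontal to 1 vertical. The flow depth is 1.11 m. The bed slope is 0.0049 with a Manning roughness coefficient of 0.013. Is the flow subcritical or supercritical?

With bottom width b = 2.61 m and side slope z = 1.4: A = (b + zy)y = (2.61 + 1.4×1.11)×1.11 = 4.622 m²; P = b + 2y√(1+z²) = 2.61 + 2×1.11×1.72 = 6.429 m.
Hydraulic radius R = A/P = 4.622/6.429 = 0.7189 m.
V = (1/n) R^(2/3) √S = (1/0.013) × 0.7189^(2/3) × √0.0049 = 4.321 m/s. Hydraulic depth D_h = A/T = 4.622/5.718 = 0.8083 m.
Froude number Fr = V/√(g·D_h) = 4.321/√(9.81×0.8083) = 1.53, which is greater than 1, so the flow is supercritical.

supercritical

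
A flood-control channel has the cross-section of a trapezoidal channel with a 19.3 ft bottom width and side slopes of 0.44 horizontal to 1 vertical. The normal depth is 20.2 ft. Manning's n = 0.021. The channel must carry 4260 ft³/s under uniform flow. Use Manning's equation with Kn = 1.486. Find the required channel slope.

With bottom width b = 19.3 ft and side slope z = 0.44: A = (b + zy)y = (19.3 + 0.44×20.2)×20.2 = 569.4 ft²; P = b + 2y√(1+z²) = 19.3 + 2×20.2×1.093 = 63.44 ft.
Hydraulic radius R = A/P = 569.4/63.44 = 8.976 ft.
From Manning's equation, S = [nQ / (1.486 A R^(2/3))]² = [0.021 × 4260 / (1.486 × 569.4 × 8.976^(2/3))]² = 0.000599.

S = 0.000599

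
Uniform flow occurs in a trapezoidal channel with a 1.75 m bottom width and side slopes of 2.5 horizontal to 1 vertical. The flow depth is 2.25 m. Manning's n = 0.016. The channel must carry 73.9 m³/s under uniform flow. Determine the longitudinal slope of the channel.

S = 0.004

With bottom width b = 1.75 m and side slope z = 2.5: A = (b + zy)y = (1.75 + 2.5×2.25)×2.25 = 16.59 m²; P = b + 2y√(1+z²) = 1.75 + 2×2.25×2.693 = 13.87 m.
Hydraulic radius R = A/P = 16.59/13.87 = 1.197 m.
From Manning's equation, S = [nQ / (1 A R^(2/3))]² = [0.016 × 73.9 / (1 × 16.59 × 1.197^(2/3))]² = 0.004.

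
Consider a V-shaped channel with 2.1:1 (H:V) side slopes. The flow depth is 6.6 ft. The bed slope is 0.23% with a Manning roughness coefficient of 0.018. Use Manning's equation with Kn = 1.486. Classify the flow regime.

For a triangular section with side slope z = 2.1: A = zy² = 2.1×6.6² = 91.48 ft²; P = 2y√(1+z²) = 2×6.6×2.326 = 30.7 ft.
Hydraulic radius R = A/P = 91.48/30.7 = 2.979 ft.
V = (1.486/n) R^(2/3) √S = (1.486/0.018) × 2.979^(2/3) × √0.0023 = 8.198 ft/s. Hydraulic depth D_h = A/T = 91.48/27.72 = 3.3 ft.
Froude number Fr = V/√(g·D_h) = 8.198/√(32.2×3.3) = 0.795, which is less than 1, so the flow is subcritical.

subcritical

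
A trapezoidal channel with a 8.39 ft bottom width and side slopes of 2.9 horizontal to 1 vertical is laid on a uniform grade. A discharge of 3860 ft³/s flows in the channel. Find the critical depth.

At critical depth, Q² T / (g A³) = 1, i.e. A³/T = Q²/g = 3860²/32.2 = 462700.
Trying y = 11.2 ft: A³/T = 1308000 — too large.
Trying y = 6.88 ft: A³/T = 153500 — too small.
Trying y = 8.87 ft: A³/T = 463000 — close enough.

y_c = 8.87 ft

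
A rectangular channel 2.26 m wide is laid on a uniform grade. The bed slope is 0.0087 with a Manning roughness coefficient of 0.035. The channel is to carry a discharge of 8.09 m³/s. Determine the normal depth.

y_n = 1.73 m

Manning's equation rearranged: A R^(2/3) = nQ / (1·√S) = 0.035 × 8.09 / (√0.0087) = 3.036.
Trying y = 1.4 m: A R^(2/3) = 2.314 — too small.
Trying y = 2.14 m: A R^(2/3) = 3.955 — too large.
Trying y = 1.73 m: A R^(2/3) = 3.034 — ≈ 3.036.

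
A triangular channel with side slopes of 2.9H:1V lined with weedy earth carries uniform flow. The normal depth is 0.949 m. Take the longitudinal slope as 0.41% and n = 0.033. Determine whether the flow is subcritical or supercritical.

subcritical

For a triangular section with side slope z = 2.9: A = zy² = 2.9×0.949² = 2.612 m²; P = 2y√(1+z²) = 2×0.949×3.068 = 5.822 m.
Hydraulic radius R = A/P = 2.612/5.822 = 0.4486 m.
V = (1/n) R^(2/3) √S = (1/0.033) × 0.4486^(2/3) × √0.0041 = 1.137 m/s. Hydraulic depth D_h = A/T = 2.612/5.504 = 0.4745 m.
Froude number Fr = V/√(g·D_h) = 1.137/√(9.81×0.4745) = 0.527, which is less than 1, so the flow is subcritical.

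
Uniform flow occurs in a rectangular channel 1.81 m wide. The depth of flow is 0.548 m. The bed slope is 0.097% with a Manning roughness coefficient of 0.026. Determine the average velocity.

V = 0.585 m/s

Flow area A = b·y = 1.81 × 0.548 = 0.9919 m². Wetted perimeter P = b + 2y = 1.81 + 2×0.548 = 2.906 m.
Hydraulic radius R = A/P = 0.9919/2.906 = 0.3413 m.
From Manning's equation, V = (1/n) R^(2/3) S^(1/2) = (1/0.026) × 0.3413^(2/3) × 0.00097^(1/2) = 0.585 m/s.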